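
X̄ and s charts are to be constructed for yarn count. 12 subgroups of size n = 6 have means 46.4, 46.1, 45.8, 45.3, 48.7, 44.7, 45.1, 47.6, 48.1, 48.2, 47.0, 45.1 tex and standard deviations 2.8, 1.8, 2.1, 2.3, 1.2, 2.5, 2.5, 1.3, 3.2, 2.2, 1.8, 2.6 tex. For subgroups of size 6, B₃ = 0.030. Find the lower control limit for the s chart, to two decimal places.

s̄ = (2.8 + 1.8 + 2.1 + 2.3 + 1.2 + 2.5 + 2.5 + 1.3 + 3.2 + 2.2 + 1.8 + 2.6) / 12 = 2.1917
LCL_s = B₃·s̄ = 0.030 × 2.1917 = 0.0658

0.07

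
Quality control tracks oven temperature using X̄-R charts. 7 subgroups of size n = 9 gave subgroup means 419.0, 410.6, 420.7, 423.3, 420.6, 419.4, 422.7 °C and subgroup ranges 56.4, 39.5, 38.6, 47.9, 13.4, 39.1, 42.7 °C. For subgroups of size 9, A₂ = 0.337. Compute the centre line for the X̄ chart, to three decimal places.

X̄̄ = (419.0 + 410.6 + 420.7 + 423.3 + 420.6 + 419.4 + 422.7) / 7 = 2936.3000 / 7 = 419.4714
CL = X̄̄ = 419.4714

419.471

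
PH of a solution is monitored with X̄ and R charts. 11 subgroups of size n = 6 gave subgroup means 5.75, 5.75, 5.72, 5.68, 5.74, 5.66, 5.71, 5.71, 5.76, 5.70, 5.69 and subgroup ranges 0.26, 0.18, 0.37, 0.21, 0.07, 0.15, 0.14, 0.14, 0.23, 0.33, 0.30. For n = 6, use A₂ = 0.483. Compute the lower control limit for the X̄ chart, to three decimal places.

X̄̄ = (5.75 + 5.75 + 5.72 + 5.68 + 5.74 + 5.66 + 5.71 + 5.71 + 5.76 + 5.70 + 5.69) / 11 = 62.8700 / 11 = 5.7155
R̄ = (0.26 + 0.18 + 0.37 + 0.21 + 0.07 + 0.15 + 0.14 + 0.14 + 0.23 + 0.33 + 0.30) / 11 = 2.3800 / 11 = 0.2164
LCL = X̄̄ − A₂·R̄ = 5.7155 − 0.483 × 0.2164 = 5.6110

5.611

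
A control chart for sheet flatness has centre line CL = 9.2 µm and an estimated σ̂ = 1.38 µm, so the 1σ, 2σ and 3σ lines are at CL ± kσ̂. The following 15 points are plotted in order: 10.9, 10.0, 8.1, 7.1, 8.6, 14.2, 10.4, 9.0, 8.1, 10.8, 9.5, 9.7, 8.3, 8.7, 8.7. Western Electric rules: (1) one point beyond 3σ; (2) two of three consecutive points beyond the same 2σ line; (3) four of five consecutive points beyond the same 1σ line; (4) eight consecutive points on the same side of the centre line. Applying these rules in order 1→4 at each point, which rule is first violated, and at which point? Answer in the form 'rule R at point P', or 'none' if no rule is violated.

rule 1 at point 6

Zone of each point (C = within 1σ̂, B = 1σ̂–2σ̂, A = 2σ̂–3σ̂, * = beyond 3σ̂; sign = side of CL): 1:+B, 2:+C, 3:-C, 4:-B, 5:-C, 6:+*, 7:+C, 8:-C, 9:-C, 10:+B, 11:+C, 12:+C, 13:-C, 14:-C, 15:-C
Rule 1 (one point beyond the 3σ limits) is satisfied at point 6.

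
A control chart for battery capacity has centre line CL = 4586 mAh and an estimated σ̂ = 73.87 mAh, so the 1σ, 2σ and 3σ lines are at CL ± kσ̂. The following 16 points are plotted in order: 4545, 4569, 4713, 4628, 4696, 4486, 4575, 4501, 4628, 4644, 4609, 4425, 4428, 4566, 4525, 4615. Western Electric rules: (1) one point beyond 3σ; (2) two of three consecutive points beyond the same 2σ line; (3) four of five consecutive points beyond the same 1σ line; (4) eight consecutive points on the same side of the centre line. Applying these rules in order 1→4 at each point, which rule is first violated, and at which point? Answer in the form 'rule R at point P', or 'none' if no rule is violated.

Zone of each point (C = within 1σ̂, B = 1σ̂–2σ̂, A = 2σ̂–3σ̂, * = beyond 3σ̂; sign = side of CL): 1:-C, 2:-C, 3:+B, 4:+C, 5:+B, 6:-B, 7:-C, 8:-B, 9:+C, 10:+C, 11:+C, 12:-A, 13:-A, 14:-C, 15:-C, 16:+C
Rule 2 (two of three consecutive points beyond the same 2σ limit) is satisfied at point 13.

rule 2 at point 13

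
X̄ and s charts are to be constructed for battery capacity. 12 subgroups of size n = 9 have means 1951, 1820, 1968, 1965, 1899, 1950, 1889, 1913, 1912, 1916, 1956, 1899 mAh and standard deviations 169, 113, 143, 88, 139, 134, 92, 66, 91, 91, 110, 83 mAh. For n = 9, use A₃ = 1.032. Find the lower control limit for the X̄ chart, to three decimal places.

1806.399

X̄̄ = (1951 + 1820 + 1968 + 1965 + 1899 + 1950 + 1889 + 1913 + 1912 + 1916 + 1956 + 1899) / 12 = 1919.8333
s̄ = (169 + 113 + 143 + 88 + 139 + 134 + 92 + 66 + 91 + 91 + 110 + 83) / 12 = 109.9167
LCL = X̄̄ − A₃·s̄ = 1919.8333 − 1.032 × 109.9167 = 1806.3993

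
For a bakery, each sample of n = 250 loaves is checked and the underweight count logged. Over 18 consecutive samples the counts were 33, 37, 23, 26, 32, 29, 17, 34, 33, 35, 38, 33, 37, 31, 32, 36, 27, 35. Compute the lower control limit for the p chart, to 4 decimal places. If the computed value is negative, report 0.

p̄ = Σdᵢ / (k·n) = 568 / (18 × 250) = 0.12622
LCL = p̄ − 3·√(p̄(1−p̄)/n) = 0.12622 − 3 × 0.02100 = 0.06321

0.0632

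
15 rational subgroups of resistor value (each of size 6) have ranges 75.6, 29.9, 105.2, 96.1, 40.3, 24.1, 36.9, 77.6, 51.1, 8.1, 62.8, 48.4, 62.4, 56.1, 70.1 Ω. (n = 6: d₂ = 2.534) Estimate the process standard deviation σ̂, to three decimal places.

22.223

R̄ = (75.6 + 29.9 + 105.2 + 96.1 + 40.3 + 24.1 + 36.9 + 77.6 + 51.1 + 8.1 + 62.8 + 48.4 + 62.4 + 56.1 + 70.1) / 15 = 56.3133
σ̂ = R̄ / d₂ = 56.3133 / 2.534 = 22.2231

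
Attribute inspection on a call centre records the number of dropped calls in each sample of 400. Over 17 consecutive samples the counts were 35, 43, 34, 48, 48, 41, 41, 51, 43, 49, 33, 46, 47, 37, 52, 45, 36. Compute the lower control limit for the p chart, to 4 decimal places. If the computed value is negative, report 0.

p̄ = Σdᵢ / (k·n) = 729 / (17 × 400) = 0.10721
LCL = p̄ − 3·√(p̄(1−p̄)/n) = 0.10721 − 3 × 0.01547 = 0.06080

0.0608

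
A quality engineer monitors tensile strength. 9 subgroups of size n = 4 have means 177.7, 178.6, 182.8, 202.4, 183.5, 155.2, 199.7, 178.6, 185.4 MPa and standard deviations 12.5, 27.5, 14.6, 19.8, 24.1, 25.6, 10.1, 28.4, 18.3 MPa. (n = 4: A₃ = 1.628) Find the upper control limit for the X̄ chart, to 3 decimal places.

X̄̄ = (177.7 + 178.6 + 182.8 + 202.4 + 183.5 + 155.2 + 199.7 + 178.6 + 185.4) / 9 = 182.6556
s̄ = (12.5 + 27.5 + 14.6 + 19.8 + 24.1 + 25.6 + 10.1 + 28.4 + 18.3) / 9 = 20.1000
UCL = X̄̄ + A₃·s̄ = 182.6556 + 1.628 × 20.1000 = 215.3784

215.378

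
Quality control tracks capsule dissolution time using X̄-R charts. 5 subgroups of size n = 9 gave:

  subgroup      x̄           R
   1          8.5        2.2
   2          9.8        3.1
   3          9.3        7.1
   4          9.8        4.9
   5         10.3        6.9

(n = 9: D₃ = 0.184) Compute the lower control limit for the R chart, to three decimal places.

R̄ = (2.2 + 3.1 + 7.1 + 4.9 + 6.9) / 5 = 24.2000 / 5 = 4.8400
LCL_R = D₃·R̄ = 0.184 × 4.8400 = 0.8906

0.891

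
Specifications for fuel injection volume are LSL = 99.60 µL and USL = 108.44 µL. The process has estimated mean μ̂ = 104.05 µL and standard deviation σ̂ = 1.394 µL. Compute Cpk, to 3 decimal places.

Cpu = (USL − μ̂) / (3σ̂) = (108.44 − 104.05) / (3 × 1.394) = 1.0497; Cpl = (μ̂ − LSL) / (3σ̂) = (104.05 − 99.60) / (3 × 1.394) = 1.0641; Cpk = min(Cpu, Cpl) = 1.0497

1.050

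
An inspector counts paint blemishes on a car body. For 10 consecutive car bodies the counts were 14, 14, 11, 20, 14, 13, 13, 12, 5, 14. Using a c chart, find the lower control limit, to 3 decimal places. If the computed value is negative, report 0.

c̄ = (14 + 14 + 11 + 20 + 14 + 13 + 13 + 12 + 5 + 14) / 10 = 130 / 10 = 13.0000
LCL = c̄ − 3√c̄ = 13.0000 − 3 × 3.6056 = 2.1833

2.183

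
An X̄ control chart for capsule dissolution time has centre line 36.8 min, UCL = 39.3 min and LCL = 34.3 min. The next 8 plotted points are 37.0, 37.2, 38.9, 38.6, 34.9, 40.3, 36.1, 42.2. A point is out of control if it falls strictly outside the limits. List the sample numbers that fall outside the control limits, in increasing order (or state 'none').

Compare each point to [34.3, 39.3]: sample 6 = 40.3 > UCL; sample 8 = 42.2 > UCL.

6, 8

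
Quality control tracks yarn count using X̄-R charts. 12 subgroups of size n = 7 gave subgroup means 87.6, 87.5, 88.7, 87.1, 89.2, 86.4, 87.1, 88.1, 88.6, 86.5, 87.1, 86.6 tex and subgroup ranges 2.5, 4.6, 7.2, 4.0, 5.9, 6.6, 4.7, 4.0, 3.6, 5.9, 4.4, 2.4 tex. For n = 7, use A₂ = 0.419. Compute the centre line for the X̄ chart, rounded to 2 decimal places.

87.54

X̄̄ = (87.6 + 87.5 + 88.7 + 87.1 + 89.2 + 86.4 + 87.1 + 88.1 + 88.6 + 86.5 + 87.1 + 86.6) / 12 = 1050.5000 / 12 = 87.5417
CL = X̄̄ = 87.5417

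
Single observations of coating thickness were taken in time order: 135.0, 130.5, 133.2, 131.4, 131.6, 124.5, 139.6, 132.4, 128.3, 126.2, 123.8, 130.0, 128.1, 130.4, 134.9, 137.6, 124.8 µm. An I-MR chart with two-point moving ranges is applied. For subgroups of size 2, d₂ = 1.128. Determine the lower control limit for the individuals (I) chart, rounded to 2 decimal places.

X̄ = (135.0 + 130.5 + 133.2 + 131.4 + 131.6 + 124.5 + 139.6 + 132.4 + 128.3 + 126.2 + 123.8 + 130.0 + 128.1 + 130.4 + 134.9 + 137.6 + 124.8) / 17 = 130.7235
Moving ranges: 4.5, 2.7, 1.8, 0.2, 7.1, 15.1, 7.2, 4.1, 2.1, 2.4, 6.2, 1.9, 2.3, 4.5, 2.7, 12.8; M̄R̄ = 77.6000 / 16 = 4.8500
LCL = X̄ − 3·M̄R̄/d₂ = 130.7235 − 3 × 4.8500 / 1.128 = 117.8246

117.82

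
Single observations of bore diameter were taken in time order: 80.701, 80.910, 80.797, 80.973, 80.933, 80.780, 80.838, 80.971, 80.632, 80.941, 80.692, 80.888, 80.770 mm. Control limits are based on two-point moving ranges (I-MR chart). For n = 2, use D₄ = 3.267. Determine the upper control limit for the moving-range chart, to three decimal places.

0.570

Moving ranges: 0.209, 0.113, 0.176, 0.040, 0.153, 0.058, 0.133, 0.339, 0.309, 0.249, 0.196, 0.118; M̄R̄ = 2.0930 / 12 = 0.1744
UCL_MR = D₄·M̄R̄ = 3.267 × 0.1744 = 0.5698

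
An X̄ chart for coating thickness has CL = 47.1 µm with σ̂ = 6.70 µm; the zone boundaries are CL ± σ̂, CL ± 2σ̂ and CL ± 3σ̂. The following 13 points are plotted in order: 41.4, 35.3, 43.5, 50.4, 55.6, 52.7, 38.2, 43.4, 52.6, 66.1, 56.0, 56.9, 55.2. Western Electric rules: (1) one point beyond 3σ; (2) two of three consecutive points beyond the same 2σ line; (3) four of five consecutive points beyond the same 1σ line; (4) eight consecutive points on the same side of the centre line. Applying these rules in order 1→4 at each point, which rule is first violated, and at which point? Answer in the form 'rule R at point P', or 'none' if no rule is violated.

Zone of each point (C = within 1σ̂, B = 1σ̂–2σ̂, A = 2σ̂–3σ̂, * = beyond 3σ̂; sign = side of CL): 1:-C, 2:-B, 3:-C, 4:+C, 5:+B, 6:+C, 7:-B, 8:-C, 9:+C, 10:+A, 11:+B, 12:+B, 13:+B
Rule 3 (four of five consecutive points beyond the same 1σ limit) is satisfied at point 13.

rule 3 at point 13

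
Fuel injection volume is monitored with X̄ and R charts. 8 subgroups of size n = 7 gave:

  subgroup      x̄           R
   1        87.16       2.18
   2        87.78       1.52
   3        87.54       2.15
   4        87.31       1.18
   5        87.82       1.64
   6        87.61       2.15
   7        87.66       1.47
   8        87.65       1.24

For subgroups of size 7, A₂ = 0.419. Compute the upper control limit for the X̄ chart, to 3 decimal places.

88.275

X̄̄ = (87.16 + 87.78 + 87.54 + 87.31 + 87.82 + 87.61 + 87.66 + 87.65) / 8 = 700.5300 / 8 = 87.5662
R̄ = (2.18 + 1.52 + 2.15 + 1.18 + 1.64 + 2.15 + 1.47 + 1.24) / 8 = 13.5300 / 8 = 1.6912
UCL = X̄̄ + A₂·R̄ = 87.5662 + 0.419 × 1.6912 = 88.2749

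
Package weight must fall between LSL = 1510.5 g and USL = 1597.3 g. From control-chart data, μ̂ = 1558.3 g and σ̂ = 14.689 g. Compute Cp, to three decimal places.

0.985

Cp = (USL − LSL) / (6σ̂) = (1597.3 − 1510.5) / (6 × 14.689) = 86.8000 / 88.1340 = 0.9849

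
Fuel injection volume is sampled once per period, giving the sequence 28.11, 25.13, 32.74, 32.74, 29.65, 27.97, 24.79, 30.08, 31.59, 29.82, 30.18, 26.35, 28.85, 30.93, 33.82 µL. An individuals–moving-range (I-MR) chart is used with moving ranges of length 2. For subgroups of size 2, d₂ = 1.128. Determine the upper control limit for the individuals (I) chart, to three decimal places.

36.882

X̄ = (28.11 + 25.13 + 32.74 + 32.74 + 29.65 + 27.97 + 24.79 + 30.08 + 31.59 + 29.82 + 30.18 + 26.35 + 28.85 + 30.93 + 33.82) / 15 = 29.5167
Moving ranges: 2.98, 7.61, 0.00, 3.09, 1.68, 3.18, 5.29, 1.51, 1.77, 0.36, 3.83, 2.50, 2.08, 2.89; M̄R̄ = 38.7700 / 14 = 2.7693
UCL = X̄ + 3·M̄R̄/d₂ = 29.5167 + 3 × 2.7693 / 1.128 = 36.8818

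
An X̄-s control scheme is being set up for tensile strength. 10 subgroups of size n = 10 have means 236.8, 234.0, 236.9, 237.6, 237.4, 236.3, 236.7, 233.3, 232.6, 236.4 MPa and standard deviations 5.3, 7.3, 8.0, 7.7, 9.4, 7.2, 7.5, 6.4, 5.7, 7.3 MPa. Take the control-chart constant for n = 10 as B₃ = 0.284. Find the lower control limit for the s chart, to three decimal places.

2.039

s̄ = (5.3 + 7.3 + 8.0 + 7.7 + 9.4 + 7.2 + 7.5 + 6.4 + 5.7 + 7.3) / 10 = 7.1800
LCL_s = B₃·s̄ = 0.284 × 7.1800 = 2.0391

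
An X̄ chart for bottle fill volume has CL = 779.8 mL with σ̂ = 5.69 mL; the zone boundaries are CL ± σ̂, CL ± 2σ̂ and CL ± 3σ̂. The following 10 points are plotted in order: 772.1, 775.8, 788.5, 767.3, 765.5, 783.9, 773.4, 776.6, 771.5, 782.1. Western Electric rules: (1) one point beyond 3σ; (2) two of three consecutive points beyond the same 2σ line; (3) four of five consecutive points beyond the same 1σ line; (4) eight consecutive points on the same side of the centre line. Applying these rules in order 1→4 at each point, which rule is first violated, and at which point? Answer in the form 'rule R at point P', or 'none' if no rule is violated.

Zone of each point (C = within 1σ̂, B = 1σ̂–2σ̂, A = 2σ̂–3σ̂, * = beyond 3σ̂; sign = side of CL): 1:-B, 2:-C, 3:+B, 4:-A, 5:-A, 6:+C, 7:-B, 8:-C, 9:-B, 10:+C
Rule 2 (two of three consecutive points beyond the same 2σ limit) is satisfied at point 5.

rule 2 at point 5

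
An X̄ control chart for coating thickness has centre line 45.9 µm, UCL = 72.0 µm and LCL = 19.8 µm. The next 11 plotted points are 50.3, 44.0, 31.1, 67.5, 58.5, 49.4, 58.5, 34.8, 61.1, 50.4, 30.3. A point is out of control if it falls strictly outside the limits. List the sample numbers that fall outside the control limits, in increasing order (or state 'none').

All 11 points lie within [19.8, 72.0].

none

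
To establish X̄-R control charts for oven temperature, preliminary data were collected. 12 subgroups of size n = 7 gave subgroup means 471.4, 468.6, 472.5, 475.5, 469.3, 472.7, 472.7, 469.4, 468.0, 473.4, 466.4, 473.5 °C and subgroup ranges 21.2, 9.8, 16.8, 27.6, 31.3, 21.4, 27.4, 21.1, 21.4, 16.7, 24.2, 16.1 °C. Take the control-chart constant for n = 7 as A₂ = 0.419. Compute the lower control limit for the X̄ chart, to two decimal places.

462.21

X̄̄ = (471.4 + 468.6 + 472.5 + 475.5 + 469.3 + 472.7 + 472.7 + 469.4 + 468.0 + 473.4 + 466.4 + 473.5) / 12 = 5653.4000 / 12 = 471.1167
R̄ = (21.2 + 9.8 + 16.8 + 27.6 + 31.3 + 21.4 + 27.4 + 21.1 + 21.4 + 16.7 + 24.2 + 16.1) / 12 = 255.0000 / 12 = 21.2500
LCL = X̄̄ − A₂·R̄ = 471.1167 − 0.419 × 21.2500 = 462.2129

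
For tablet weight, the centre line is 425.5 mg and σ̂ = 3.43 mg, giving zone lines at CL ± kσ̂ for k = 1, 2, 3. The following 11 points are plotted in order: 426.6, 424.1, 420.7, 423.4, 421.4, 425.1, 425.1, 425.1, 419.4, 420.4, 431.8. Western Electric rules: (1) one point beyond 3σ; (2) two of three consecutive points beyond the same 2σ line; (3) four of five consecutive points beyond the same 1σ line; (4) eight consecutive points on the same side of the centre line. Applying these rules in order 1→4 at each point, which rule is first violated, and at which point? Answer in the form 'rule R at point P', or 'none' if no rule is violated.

Zone of each point (C = within 1σ̂, B = 1σ̂–2σ̂, A = 2σ̂–3σ̂, * = beyond 3σ̂; sign = side of CL): 1:+C, 2:-C, 3:-B, 4:-C, 5:-B, 6:-C, 7:-C, 8:-C, 9:-B, 10:-B, 11:+B
Rule 4 (eight consecutive points on the same side of the centre line) is satisfied at point 9.

rule 4 at point 9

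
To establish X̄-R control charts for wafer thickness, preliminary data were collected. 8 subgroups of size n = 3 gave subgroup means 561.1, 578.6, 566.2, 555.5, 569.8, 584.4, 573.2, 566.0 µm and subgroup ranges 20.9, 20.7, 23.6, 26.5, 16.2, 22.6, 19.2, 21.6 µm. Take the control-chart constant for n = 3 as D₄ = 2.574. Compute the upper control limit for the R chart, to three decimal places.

55.116

R̄ = (20.9 + 20.7 + 23.6 + 26.5 + 16.2 + 22.6 + 19.2 + 21.6) / 8 = 171.3000 / 8 = 21.4125
UCL_R = D₄·R̄ = 2.574 × 21.4125 = 55.1158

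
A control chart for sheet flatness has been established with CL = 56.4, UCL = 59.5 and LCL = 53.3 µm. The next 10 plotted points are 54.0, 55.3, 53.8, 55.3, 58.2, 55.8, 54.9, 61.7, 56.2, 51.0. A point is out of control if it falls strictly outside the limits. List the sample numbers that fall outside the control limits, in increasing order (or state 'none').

Compare each point to [53.3, 59.5]: sample 8 = 61.7 > UCL; sample 10 = 51.0 < LCL.

8, 10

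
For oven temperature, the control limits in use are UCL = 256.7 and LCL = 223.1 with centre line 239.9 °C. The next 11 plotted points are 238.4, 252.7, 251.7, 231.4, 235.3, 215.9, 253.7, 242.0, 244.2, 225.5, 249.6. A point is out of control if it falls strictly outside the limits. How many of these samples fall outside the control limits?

1

Compare each point to [223.1, 256.7]: sample 6 = 215.9 < LCL.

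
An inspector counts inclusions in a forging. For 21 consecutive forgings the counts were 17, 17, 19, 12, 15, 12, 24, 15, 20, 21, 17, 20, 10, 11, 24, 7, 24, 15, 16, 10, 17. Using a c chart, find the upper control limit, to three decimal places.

c̄ = (17 + 17 + 19 + 12 + 15 + 12 + 24 + 15 + 20 + 21 + 17 + 20 + 10 + 11 + 24 + 7 + 24 + 15 + 16 + 10 + 17) / 21 = 343 / 21 = 16.3333
UCL = c̄ + 3√c̄ = 16.3333 + 3 × √16.3333 = 16.3333 + 3 × 4.0415 = 28.4577

28.458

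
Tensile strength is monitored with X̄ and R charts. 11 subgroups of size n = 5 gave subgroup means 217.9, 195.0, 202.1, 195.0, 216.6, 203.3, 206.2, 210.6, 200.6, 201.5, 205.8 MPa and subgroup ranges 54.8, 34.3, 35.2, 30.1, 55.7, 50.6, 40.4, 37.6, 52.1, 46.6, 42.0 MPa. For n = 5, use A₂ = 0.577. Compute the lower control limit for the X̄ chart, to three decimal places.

179.817

X̄̄ = (217.9 + 195.0 + 202.1 + 195.0 + 216.6 + 203.3 + 206.2 + 210.6 + 200.6 + 201.5 + 205.8) / 11 = 2254.6000 / 11 = 204.9636
R̄ = (54.8 + 34.3 + 35.2 + 30.1 + 55.7 + 50.6 + 40.4 + 37.6 + 52.1 + 46.6 + 42.0) / 11 = 479.4000 / 11 = 43.5818
LCL = X̄̄ − A₂·R̄ = 204.9636 − 0.577 × 43.5818 = 179.8169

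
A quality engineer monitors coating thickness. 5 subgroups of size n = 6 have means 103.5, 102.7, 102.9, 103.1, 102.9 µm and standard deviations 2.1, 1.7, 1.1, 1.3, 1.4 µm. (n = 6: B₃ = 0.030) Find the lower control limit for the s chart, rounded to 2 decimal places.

s̄ = (2.1 + 1.7 + 1.1 + 1.3 + 1.4) / 5 = 1.5200
LCL_s = B₃·s̄ = 0.030 × 1.5200 = 0.0456

0.05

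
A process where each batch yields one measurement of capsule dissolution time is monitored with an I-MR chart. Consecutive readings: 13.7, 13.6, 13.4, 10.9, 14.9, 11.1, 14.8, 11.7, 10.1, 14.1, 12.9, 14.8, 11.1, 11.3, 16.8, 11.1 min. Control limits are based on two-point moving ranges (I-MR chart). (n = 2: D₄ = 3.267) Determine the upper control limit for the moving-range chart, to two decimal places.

Moving ranges: 0.1, 0.2, 2.5, 4.0, 3.8, 3.7, 3.1, 1.6, 4.0, 1.2, 1.9, 3.7, 0.2, 5.5, 5.7; M̄R̄ = 41.2000 / 15 = 2.7467
UCL_MR = D₄·M̄R̄ = 3.267 × 2.7467 = 8.9734

8.97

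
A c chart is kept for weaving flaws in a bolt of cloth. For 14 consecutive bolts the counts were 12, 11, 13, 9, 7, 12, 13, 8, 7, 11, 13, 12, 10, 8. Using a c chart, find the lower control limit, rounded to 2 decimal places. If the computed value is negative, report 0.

c̄ = (12 + 11 + 13 + 9 + 7 + 12 + 13 + 8 + 7 + 11 + 13 + 12 + 10 + 8) / 14 = 146 / 14 = 10.4286
LCL = c̄ − 3√c̄ = 10.4286 − 3 × 3.2293 = 0.7406

0.74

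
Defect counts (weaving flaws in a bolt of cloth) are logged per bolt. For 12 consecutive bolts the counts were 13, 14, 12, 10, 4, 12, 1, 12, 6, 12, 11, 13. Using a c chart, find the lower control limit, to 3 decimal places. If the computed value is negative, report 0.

0.513

c̄ = (13 + 14 + 12 + 10 + 4 + 12 + 1 + 12 + 6 + 12 + 11 + 13) / 12 = 120 / 12 = 10.0000
LCL = c̄ − 3√c̄ = 10.0000 − 3 × 3.1623 = 0.5132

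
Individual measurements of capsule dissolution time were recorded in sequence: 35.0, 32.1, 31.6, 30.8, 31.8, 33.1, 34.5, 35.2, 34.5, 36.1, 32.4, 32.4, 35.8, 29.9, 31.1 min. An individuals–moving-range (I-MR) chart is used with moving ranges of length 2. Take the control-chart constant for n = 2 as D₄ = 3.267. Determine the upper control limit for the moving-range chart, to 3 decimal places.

Moving ranges: 2.9, 0.5, 0.8, 1.0, 1.3, 1.4, 0.7, 0.7, 1.6, 3.7, 0.0, 3.4, 5.9, 1.2; M̄R̄ = 25.1000 / 14 = 1.7929
UCL_MR = D₄·M̄R̄ = 3.267 × 1.7929 = 5.8573

5.857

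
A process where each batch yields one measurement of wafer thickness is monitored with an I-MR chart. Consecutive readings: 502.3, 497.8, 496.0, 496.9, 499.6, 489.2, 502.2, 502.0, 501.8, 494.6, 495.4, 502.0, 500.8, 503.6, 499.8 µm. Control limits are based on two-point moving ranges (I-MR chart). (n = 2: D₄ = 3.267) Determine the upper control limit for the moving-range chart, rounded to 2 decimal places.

13.09

Moving ranges: 4.5, 1.8, 0.9, 2.7, 10.4, 13.0, 0.2, 0.2, 7.2, 0.8, 6.6, 1.2, 2.8, 3.8; M̄R̄ = 56.1000 / 14 = 4.0071
UCL_MR = D₄·M̄R̄ = 3.267 × 4.0071 = 13.0913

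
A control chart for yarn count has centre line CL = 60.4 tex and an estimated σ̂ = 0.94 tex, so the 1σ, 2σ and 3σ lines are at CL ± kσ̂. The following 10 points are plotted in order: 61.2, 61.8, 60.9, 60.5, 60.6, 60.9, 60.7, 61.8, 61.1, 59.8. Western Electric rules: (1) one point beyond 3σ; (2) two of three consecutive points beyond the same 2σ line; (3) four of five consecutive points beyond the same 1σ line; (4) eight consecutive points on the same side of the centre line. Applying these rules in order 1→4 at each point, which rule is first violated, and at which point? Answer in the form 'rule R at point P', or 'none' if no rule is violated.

Zone of each point (C = within 1σ̂, B = 1σ̂–2σ̂, A = 2σ̂–3σ̂, * = beyond 3σ̂; sign = side of CL): 1:+C, 2:+B, 3:+C, 4:+C, 5:+C, 6:+C, 7:+C, 8:+B, 9:+C, 10:-C
Rule 4 (eight consecutive points on the same side of the centre line) is satisfied at point 8.

rule 4 at point 8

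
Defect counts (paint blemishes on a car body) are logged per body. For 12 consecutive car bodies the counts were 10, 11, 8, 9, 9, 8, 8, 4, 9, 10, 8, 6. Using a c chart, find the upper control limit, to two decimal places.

c̄ = (10 + 11 + 8 + 9 + 9 + 8 + 8 + 4 + 9 + 10 + 8 + 6) / 12 = 100 / 12 = 8.3333
UCL = c̄ + 3√c̄ = 8.3333 + 3 × √8.3333 = 8.3333 + 3 × 2.8868 = 16.9936

16.99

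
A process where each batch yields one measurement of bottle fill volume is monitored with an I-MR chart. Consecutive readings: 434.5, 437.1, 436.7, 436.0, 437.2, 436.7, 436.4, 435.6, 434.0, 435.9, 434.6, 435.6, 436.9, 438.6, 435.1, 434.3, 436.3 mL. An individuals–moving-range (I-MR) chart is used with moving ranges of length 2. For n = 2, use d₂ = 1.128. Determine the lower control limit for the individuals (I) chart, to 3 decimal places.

X̄ = (434.5 + 437.1 + 436.7 + 436.0 + 437.2 + 436.7 + 436.4 + 435.6 + 434.0 + 435.9 + 434.6 + 435.6 + 436.9 + 438.6 + 435.1 + 434.3 + 436.3) / 17 = 435.9706
Moving ranges: 2.6, 0.4, 0.7, 1.2, 0.5, 0.3, 0.8, 1.6, 1.9, 1.3, 1.0, 1.3, 1.7, 3.5, 0.8, 2.0; M̄R̄ = 21.6000 / 16 = 1.3500
LCL = X̄ − 3·M̄R̄/d₂ = 435.9706 − 3 × 1.3500 / 1.128 = 432.3802

432.380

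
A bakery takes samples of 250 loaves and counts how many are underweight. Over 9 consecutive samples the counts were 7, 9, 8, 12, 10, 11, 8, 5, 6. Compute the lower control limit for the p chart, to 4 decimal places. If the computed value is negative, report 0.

0.0000

p̄ = Σdᵢ / (k·n) = 76 / (9 × 250) = 0.03378
LCL = p̄ − 3·√(p̄(1−p̄)/n) = 0.03378 − 3 × 0.01143 = -0.00050 → 0 (negative, so LCL = 0)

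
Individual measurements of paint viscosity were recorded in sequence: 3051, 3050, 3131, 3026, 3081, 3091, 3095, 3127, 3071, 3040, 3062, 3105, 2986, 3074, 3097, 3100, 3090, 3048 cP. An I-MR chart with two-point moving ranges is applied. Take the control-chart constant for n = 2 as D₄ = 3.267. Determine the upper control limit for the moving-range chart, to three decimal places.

Moving ranges: 1, 81, 105, 55, 10, 4, 32, 56, 31, 22, 43, 119, 88, 23, 3, 10, 42; M̄R̄ = 725.0000 / 17 = 42.6471
UCL_MR = D₄·M̄R̄ = 3.267 × 42.6471 = 139.3279

139.328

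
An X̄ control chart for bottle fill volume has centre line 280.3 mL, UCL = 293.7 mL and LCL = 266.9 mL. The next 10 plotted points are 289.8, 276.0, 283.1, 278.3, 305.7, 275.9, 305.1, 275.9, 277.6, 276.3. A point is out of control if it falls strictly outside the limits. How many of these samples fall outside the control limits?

2

Compare each point to [266.9, 293.7]: sample 5 = 305.7 > UCL; sample 7 = 305.1 > UCL.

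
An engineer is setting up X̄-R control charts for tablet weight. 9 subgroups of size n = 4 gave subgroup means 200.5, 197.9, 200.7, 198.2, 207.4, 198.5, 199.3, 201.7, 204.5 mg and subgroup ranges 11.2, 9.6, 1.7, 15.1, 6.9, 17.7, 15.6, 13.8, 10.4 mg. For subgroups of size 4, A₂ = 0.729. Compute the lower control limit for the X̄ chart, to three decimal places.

X̄̄ = (200.5 + 197.9 + 200.7 + 198.2 + 207.4 + 198.5 + 199.3 + 201.7 + 204.5) / 9 = 1808.7000 / 9 = 200.9667
R̄ = (11.2 + 9.6 + 1.7 + 15.1 + 6.9 + 17.7 + 15.6 + 13.8 + 10.4) / 9 = 102.0000 / 9 = 11.3333
LCL = X̄̄ − A₂·R̄ = 200.9667 − 0.729 × 11.3333 = 192.7047

192.705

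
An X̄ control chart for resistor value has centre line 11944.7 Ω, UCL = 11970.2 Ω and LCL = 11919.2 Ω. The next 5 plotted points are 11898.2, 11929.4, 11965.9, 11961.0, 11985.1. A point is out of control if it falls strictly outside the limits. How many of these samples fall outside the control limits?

2

Compare each point to [11919.2, 11970.2]: sample 1 = 11898.2 < LCL; sample 5 = 11985.1 > UCL.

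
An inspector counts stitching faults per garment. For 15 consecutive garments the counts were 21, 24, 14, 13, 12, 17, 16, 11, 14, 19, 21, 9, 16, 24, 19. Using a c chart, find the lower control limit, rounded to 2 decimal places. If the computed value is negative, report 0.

4.42

c̄ = (21 + 24 + 14 + 13 + 12 + 17 + 16 + 11 + 14 + 19 + 21 + 9 + 16 + 24 + 19) / 15 = 250 / 15 = 16.6667
LCL = c̄ − 3√c̄ = 16.6667 − 3 × 4.0825 = 4.4192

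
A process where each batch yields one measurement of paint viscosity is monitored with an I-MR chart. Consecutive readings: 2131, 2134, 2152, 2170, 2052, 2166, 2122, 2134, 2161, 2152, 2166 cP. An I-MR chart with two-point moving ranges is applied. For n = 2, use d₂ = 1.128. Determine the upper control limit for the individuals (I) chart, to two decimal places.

2240.27

X̄ = (2131 + 2134 + 2152 + 2170 + 2052 + 2166 + 2122 + 2134 + 2161 + 2152 + 2166) / 11 = 2140.0000
Moving ranges: 3, 18, 18, 118, 114, 44, 12, 27, 9, 14; M̄R̄ = 377.0000 / 10 = 37.7000
UCL = X̄ + 3·M̄R̄/d₂ = 2140.0000 + 3 × 37.7000 / 1.128 = 2240.2660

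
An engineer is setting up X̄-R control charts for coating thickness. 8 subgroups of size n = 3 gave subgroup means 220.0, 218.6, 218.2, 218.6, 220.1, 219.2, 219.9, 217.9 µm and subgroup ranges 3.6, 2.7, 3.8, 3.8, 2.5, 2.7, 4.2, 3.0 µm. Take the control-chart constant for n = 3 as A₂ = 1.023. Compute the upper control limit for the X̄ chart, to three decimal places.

222.426

X̄̄ = (220.0 + 218.6 + 218.2 + 218.6 + 220.1 + 219.2 + 219.9 + 217.9) / 8 = 1752.5000 / 8 = 219.0625
R̄ = (3.6 + 2.7 + 3.8 + 3.8 + 2.5 + 2.7 + 4.2 + 3.0) / 8 = 26.3000 / 8 = 3.2875
UCL = X̄̄ + A₂·R̄ = 219.0625 + 1.023 × 3.2875 = 222.4256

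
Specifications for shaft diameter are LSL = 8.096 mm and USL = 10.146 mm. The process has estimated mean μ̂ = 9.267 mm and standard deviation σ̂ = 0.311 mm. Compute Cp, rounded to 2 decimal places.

Cp = (USL − LSL) / (6σ̂) = (10.146 − 8.096) / (6 × 0.311) = 2.0500 / 1.8660 = 1.0986

1.10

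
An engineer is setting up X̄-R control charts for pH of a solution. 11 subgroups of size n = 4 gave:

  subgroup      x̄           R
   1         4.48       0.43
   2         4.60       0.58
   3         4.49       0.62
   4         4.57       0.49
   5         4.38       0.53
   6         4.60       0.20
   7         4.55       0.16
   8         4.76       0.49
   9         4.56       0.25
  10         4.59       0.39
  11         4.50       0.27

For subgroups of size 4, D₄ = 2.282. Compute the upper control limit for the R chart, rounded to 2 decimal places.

0.91

R̄ = (0.43 + 0.58 + 0.62 + 0.49 + 0.53 + 0.20 + 0.16 + 0.49 + 0.25 + 0.39 + 0.27) / 11 = 4.4100 / 11 = 0.4009
UCL_R = D₄·R̄ = 2.282 × 0.4009 = 0.9149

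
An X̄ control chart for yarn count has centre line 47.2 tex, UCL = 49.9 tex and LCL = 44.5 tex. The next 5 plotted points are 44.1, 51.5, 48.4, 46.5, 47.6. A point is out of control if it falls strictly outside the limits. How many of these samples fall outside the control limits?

Compare each point to [44.5, 49.9]: sample 1 = 44.1 < LCL; sample 2 = 51.5 > UCL.

2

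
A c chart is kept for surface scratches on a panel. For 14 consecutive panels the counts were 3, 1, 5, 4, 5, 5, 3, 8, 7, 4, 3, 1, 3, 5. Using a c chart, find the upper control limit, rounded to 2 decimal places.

10.12

c̄ = (3 + 1 + 5 + 4 + 5 + 5 + 3 + 8 + 7 + 4 + 3 + 1 + 3 + 5) / 14 = 57 / 14 = 4.0714
UCL = c̄ + 3√c̄ = 4.0714 + 3 × √4.0714 = 4.0714 + 3 × 2.0178 = 10.1248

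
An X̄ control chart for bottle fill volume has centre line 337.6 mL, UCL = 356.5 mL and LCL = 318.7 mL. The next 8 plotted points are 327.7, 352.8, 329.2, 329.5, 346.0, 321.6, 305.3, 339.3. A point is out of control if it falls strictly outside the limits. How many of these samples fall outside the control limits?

1

Compare each point to [318.7, 356.5]: sample 7 = 305.3 < LCL.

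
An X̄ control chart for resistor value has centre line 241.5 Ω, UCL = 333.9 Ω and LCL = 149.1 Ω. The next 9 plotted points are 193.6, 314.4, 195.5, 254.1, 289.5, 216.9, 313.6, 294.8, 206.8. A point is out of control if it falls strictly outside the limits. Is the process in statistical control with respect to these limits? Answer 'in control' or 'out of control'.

in control

All 9 points lie within [149.1, 333.9].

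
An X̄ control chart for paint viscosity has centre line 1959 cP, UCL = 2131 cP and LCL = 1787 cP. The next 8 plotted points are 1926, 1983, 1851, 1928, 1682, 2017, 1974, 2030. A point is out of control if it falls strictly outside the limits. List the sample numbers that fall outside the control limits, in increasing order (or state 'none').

5

Compare each point to [1787, 2131]: sample 5 = 1682 < LCL.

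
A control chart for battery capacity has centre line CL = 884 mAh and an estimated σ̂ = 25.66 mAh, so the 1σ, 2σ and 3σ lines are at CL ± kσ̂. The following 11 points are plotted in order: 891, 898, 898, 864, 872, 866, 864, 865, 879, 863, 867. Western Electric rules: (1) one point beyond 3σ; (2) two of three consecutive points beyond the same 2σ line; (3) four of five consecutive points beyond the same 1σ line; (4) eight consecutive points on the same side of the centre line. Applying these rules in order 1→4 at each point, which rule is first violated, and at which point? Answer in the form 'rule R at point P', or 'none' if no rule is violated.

rule 4 at point 11

Zone of each point (C = within 1σ̂, B = 1σ̂–2σ̂, A = 2σ̂–3σ̂, * = beyond 3σ̂; sign = side of CL): 1:+C, 2:+C, 3:+C, 4:-C, 5:-C, 6:-C, 7:-C, 8:-C, 9:-C, 10:-C, 11:-C
Rule 4 (eight consecutive points on the same side of the centre line) is satisfied at point 11.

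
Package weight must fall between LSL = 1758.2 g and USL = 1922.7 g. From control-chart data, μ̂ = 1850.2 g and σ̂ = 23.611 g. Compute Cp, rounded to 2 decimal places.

Cp = (USL − LSL) / (6σ̂) = (1922.7 − 1758.2) / (6 × 23.611) = 164.5000 / 141.6660 = 1.1612

1.16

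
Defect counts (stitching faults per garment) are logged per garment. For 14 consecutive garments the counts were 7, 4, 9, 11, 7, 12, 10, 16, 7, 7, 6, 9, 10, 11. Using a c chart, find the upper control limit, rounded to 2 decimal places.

c̄ = (7 + 4 + 9 + 11 + 7 + 12 + 10 + 16 + 7 + 7 + 6 + 9 + 10 + 11) / 14 = 126 / 14 = 9.0000
UCL = c̄ + 3√c̄ = 9.0000 + 3 × √9.0000 = 9.0000 + 3 × 3.0000 = 18.0000

18.00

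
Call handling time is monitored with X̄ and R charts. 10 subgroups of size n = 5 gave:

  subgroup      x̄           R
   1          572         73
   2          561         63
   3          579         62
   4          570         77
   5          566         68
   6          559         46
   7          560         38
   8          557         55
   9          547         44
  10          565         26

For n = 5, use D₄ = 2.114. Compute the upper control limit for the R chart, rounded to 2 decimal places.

116.69

R̄ = (73 + 63 + 62 + 77 + 68 + 46 + 38 + 55 + 44 + 26) / 10 = 552.0000 / 10 = 55.2000
UCL_R = D₄·R̄ = 2.114 × 55.2000 = 116.6928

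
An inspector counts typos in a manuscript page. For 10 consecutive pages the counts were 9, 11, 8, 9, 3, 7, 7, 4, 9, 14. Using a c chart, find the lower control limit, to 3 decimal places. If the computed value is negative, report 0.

c̄ = (9 + 11 + 8 + 9 + 3 + 7 + 7 + 4 + 9 + 14) / 10 = 81 / 10 = 8.1000
LCL = c̄ − 3√c̄ = 8.1000 − 3 × 2.8460 = -0.4381 → 0 (cannot be negative)

0.000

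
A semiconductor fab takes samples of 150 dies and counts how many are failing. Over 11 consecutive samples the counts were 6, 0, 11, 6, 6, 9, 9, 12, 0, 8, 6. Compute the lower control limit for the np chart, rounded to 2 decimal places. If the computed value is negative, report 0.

0.00

p̄ = Σdᵢ / (k·n) = 73 / (11 × 150) = 0.04424
LCL = np̄ − 3·√(np̄(1−p̄)) = 6.6364 − 3 × 2.5185 = -0.9191 → 0 (negative, so LCL = 0)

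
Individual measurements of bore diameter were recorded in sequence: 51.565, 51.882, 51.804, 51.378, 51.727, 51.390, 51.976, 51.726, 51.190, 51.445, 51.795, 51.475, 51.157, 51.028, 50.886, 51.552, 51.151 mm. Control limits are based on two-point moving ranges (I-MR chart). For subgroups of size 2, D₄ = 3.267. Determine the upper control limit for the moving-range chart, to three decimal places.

Moving ranges: 0.317, 0.078, 0.426, 0.349, 0.337, 0.586, 0.250, 0.536, 0.255, 0.350, 0.320, 0.318, 0.129, 0.142, 0.666, 0.401; M̄R̄ = 5.4600 / 16 = 0.3412
UCL_MR = D₄·M̄R̄ = 3.267 × 0.3412 = 1.1149

1.115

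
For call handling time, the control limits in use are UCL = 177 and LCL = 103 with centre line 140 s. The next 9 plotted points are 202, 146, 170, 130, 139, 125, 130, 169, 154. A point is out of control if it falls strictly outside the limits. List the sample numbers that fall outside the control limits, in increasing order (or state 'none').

1

Compare each point to [103, 177]: sample 1 = 202 > UCL.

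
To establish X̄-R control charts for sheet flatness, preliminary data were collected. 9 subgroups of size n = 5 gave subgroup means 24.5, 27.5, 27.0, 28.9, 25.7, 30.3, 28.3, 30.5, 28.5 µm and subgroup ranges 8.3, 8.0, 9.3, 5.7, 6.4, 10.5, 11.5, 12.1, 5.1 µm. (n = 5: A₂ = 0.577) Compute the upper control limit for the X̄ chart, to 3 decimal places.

X̄̄ = (24.5 + 27.5 + 27.0 + 28.9 + 25.7 + 30.3 + 28.3 + 30.5 + 28.5) / 9 = 251.2000 / 9 = 27.9111
R̄ = (8.3 + 8.0 + 9.3 + 5.7 + 6.4 + 10.5 + 11.5 + 12.1 + 5.1) / 9 = 76.9000 / 9 = 8.5444
UCL = X̄̄ + A₂·R̄ = 27.9111 + 0.577 × 8.5444 = 32.8413

32.841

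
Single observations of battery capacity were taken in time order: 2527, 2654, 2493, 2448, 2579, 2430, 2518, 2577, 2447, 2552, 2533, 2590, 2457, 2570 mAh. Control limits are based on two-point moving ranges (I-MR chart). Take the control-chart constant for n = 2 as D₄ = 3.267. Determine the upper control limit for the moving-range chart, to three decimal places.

330.972

Moving ranges: 127, 161, 45, 131, 149, 88, 59, 130, 105, 19, 57, 133, 113; M̄R̄ = 1317.0000 / 13 = 101.3077
UCL_MR = D₄·M̄R̄ = 3.267 × 101.3077 = 330.9722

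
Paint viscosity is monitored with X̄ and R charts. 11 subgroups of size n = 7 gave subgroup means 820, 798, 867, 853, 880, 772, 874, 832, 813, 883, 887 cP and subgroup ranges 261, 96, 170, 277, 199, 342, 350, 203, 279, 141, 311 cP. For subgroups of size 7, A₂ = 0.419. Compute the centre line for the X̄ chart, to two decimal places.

X̄̄ = (820 + 798 + 867 + 853 + 880 + 772 + 874 + 832 + 813 + 883 + 887) / 11 = 9279.0000 / 11 = 843.5455
CL = X̄̄ = 843.5455

843.55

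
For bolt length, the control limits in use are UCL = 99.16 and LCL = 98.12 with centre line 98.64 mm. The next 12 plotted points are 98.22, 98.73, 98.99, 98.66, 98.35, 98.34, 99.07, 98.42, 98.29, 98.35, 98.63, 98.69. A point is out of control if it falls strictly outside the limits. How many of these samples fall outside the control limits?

0

All 12 points lie within [98.12, 99.16].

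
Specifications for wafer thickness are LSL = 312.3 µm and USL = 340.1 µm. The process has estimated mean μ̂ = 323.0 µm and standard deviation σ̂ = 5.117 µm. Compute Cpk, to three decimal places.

Cpu = (USL − μ̂) / (3σ̂) = (340.1 − 323.0) / (3 × 5.117) = 1.1139; Cpl = (μ̂ − LSL) / (3σ̂) = (323.0 − 312.3) / (3 × 5.117) = 0.6970; Cpk = min(Cpu, Cpl) = 0.6970

0.697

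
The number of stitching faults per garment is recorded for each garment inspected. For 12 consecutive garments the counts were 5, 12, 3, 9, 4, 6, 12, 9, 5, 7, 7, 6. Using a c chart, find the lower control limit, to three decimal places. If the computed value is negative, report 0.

c̄ = (5 + 12 + 3 + 9 + 4 + 6 + 12 + 9 + 5 + 7 + 7 + 6) / 12 = 85 / 12 = 7.0833
LCL = c̄ − 3√c̄ = 7.0833 − 3 × 2.6615 = -0.9010 → 0 (cannot be negative)

0.000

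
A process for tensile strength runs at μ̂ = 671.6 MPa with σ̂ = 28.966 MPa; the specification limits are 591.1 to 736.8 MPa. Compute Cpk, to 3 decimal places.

0.750

Cpu = (USL − μ̂) / (3σ̂) = (736.8 − 671.6) / (3 × 28.966) = 0.7503; Cpl = (μ̂ − LSL) / (3σ̂) = (671.6 − 591.1) / (3 × 28.966) = 0.9264; Cpk = min(Cpu, Cpl) = 0.7503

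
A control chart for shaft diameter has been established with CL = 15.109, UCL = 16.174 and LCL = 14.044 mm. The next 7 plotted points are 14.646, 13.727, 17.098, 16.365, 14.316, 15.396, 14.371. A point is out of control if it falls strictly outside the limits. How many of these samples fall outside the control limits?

Compare each point to [14.044, 16.174]: sample 2 = 13.727 < LCL; sample 3 = 17.098 > UCL; sample 4 = 16.365 > UCL.

3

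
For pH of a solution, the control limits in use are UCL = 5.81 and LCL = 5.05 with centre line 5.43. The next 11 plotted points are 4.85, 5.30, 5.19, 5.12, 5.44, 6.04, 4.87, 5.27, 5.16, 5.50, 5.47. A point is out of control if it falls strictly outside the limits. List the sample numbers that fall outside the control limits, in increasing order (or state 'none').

1, 6, 7

Compare each point to [5.05, 5.81]: sample 1 = 4.85 < LCL; sample 6 = 6.04 > UCL; sample 7 = 4.87 < LCL.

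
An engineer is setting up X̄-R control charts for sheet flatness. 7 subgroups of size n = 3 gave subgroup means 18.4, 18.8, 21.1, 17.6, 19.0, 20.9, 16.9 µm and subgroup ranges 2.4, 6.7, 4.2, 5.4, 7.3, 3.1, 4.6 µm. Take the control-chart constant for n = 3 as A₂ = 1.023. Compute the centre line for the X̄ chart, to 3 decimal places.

X̄̄ = (18.4 + 18.8 + 21.1 + 17.6 + 19.0 + 20.9 + 16.9) / 7 = 132.7000 / 7 = 18.9571
CL = X̄̄ = 18.9571

18.957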